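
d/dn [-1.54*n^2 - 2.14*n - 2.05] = -3.08*n - 2.14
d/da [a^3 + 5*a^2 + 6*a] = 3*a^2 + 10*a + 6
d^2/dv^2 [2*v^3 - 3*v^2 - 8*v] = 12*v - 6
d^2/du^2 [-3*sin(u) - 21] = 3*sin(u)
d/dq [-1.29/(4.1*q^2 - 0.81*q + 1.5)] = (10.578*q - 1.0449)/(4.1*q^2 - 0.81*q + 1.5)^2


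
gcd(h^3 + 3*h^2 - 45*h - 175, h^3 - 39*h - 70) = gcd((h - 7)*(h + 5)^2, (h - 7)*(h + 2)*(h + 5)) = h^2 - 2*h - 35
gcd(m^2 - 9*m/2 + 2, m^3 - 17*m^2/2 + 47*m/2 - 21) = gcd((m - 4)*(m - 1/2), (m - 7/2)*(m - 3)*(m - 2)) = 1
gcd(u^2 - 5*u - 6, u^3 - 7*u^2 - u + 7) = u + 1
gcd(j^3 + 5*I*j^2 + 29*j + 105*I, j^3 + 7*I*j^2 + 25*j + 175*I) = j^2 + 2*I*j + 35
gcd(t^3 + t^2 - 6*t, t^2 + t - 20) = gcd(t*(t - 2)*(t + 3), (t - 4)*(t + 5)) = 1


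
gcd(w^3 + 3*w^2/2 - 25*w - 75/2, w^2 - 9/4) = w + 3/2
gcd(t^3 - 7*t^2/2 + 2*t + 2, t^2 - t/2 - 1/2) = t + 1/2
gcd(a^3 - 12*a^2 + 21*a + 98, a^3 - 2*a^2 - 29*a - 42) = a^2 - 5*a - 14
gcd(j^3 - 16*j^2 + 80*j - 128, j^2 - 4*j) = j - 4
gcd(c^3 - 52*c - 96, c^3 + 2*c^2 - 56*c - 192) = c^2 - 2*c - 48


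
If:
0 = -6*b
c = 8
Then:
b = 0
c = 8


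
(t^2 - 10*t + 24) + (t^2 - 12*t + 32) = 2*t^2 - 22*t + 56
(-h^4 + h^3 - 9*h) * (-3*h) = 3*h^5 - 3*h^4 + 27*h^2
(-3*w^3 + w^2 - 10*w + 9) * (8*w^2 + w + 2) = -24*w^5 + 5*w^4 - 85*w^3 + 64*w^2 - 11*w + 18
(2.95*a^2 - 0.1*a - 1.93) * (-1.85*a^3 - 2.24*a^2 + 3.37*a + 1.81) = -5.4575*a^5 - 6.423*a^4 + 13.736*a^3 + 9.3257*a^2 - 6.6851*a - 3.4933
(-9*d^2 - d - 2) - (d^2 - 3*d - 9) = -10*d^2 + 2*d + 7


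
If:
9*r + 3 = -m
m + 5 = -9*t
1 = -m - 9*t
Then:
No Solution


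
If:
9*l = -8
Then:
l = -8/9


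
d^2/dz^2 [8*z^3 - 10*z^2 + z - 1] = 48*z - 20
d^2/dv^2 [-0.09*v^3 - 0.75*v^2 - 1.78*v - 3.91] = -0.54*v - 1.5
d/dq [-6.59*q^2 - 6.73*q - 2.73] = -13.18*q - 6.73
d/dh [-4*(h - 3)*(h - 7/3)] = 64/3 - 8*h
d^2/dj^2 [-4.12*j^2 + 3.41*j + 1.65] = -8.24000000000000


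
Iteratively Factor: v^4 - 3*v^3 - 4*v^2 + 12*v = (v - 3)*(v^3 - 4*v) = v*(v - 3)*(v^2 - 4) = v*(v - 3)*(v + 2)*(v - 2)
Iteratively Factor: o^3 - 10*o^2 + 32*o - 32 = (o - 4)*(o^2 - 6*o + 8) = (o - 4)*(o - 2)*(o - 4)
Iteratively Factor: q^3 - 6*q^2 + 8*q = (q)*(q^2 - 6*q + 8) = q*(q - 4)*(q - 2)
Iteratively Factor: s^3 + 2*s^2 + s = (s + 1)*(s^2 + s) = (s + 1)^2*(s)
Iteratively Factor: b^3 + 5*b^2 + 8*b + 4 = (b + 1)*(b^2 + 4*b + 4) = (b + 1)*(b + 2)*(b + 2)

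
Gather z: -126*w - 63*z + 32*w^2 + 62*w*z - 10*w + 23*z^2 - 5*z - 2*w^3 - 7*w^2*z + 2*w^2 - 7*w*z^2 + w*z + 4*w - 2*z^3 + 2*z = -2*w^3 + 34*w^2 - 132*w - 2*z^3 + z^2*(23 - 7*w) + z*(-7*w^2 + 63*w - 66)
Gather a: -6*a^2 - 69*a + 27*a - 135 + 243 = -6*a^2 - 42*a + 108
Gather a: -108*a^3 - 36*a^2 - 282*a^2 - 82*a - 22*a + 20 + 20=-108*a^3 - 318*a^2 - 104*a + 40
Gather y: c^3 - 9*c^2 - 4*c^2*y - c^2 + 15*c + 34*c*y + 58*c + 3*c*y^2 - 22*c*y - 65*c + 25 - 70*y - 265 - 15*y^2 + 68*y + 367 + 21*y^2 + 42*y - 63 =c^3 - 10*c^2 + 8*c + y^2*(3*c + 6) + y*(-4*c^2 + 12*c + 40) + 64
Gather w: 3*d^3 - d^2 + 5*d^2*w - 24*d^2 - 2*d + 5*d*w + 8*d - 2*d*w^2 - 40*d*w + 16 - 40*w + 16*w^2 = 3*d^3 - 25*d^2 + 6*d + w^2*(16 - 2*d) + w*(5*d^2 - 35*d - 40) + 16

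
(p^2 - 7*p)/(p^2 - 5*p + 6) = p*(p - 7)/(p^2 - 5*p + 6)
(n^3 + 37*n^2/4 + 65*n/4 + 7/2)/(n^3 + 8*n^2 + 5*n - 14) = (n + 1/4)/(n - 1)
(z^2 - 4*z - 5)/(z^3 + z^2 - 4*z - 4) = (z - 5)/(z^2 - 4)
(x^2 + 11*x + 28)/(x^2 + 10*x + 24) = (x + 7)/(x + 6)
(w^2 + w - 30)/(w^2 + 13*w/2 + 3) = 2*(w - 5)/(2*w + 1)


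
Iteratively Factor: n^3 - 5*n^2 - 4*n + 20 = (n + 2)*(n^2 - 7*n + 10) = (n - 5)*(n + 2)*(n - 2)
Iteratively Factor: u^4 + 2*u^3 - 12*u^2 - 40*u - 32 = (u + 2)*(u^3 - 12*u - 16) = (u - 4)*(u + 2)*(u^2 + 4*u + 4) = (u - 4)*(u + 2)^2*(u + 2)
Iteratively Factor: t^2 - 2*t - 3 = (t - 3)*(t + 1)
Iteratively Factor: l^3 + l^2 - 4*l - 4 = (l - 2)*(l^2 + 3*l + 2) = (l - 2)*(l + 1)*(l + 2)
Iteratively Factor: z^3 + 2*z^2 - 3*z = (z - 1)*(z^2 + 3*z) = z*(z - 1)*(z + 3)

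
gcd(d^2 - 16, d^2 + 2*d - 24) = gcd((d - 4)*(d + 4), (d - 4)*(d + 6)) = d - 4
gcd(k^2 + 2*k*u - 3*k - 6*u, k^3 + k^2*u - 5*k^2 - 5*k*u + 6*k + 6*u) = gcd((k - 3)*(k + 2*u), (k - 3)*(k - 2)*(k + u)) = k - 3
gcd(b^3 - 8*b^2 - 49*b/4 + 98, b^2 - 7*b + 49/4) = b - 7/2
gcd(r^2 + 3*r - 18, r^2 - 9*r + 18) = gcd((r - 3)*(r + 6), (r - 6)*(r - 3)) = r - 3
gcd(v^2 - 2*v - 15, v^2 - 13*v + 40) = v - 5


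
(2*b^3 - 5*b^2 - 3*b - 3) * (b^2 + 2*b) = 2*b^5 - b^4 - 13*b^3 - 9*b^2 - 6*b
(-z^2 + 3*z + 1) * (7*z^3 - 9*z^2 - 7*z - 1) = -7*z^5 + 30*z^4 - 13*z^3 - 29*z^2 - 10*z - 1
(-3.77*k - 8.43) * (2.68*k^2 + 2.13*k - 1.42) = -10.1036*k^3 - 30.6225*k^2 - 12.6025*k + 11.9706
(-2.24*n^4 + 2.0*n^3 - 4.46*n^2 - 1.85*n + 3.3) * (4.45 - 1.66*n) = 3.7184*n^5 - 13.288*n^4 + 16.3036*n^3 - 16.776*n^2 - 13.7105*n + 14.685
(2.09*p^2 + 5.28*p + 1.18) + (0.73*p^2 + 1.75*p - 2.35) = 2.82*p^2 + 7.03*p - 1.17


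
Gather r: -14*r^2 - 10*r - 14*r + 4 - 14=-14*r^2 - 24*r - 10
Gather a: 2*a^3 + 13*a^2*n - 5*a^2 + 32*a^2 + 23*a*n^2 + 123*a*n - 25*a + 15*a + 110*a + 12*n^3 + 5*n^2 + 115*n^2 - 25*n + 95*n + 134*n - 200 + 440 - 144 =2*a^3 + a^2*(13*n + 27) + a*(23*n^2 + 123*n + 100) + 12*n^3 + 120*n^2 + 204*n + 96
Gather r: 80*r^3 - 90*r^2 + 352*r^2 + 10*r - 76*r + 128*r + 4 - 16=80*r^3 + 262*r^2 + 62*r - 12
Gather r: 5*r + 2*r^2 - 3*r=2*r^2 + 2*r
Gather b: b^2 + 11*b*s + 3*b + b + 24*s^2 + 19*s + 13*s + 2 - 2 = b^2 + b*(11*s + 4) + 24*s^2 + 32*s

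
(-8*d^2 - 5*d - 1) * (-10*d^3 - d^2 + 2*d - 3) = 80*d^5 + 58*d^4 - d^3 + 15*d^2 + 13*d + 3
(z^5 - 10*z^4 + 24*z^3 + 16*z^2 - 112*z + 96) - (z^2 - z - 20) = z^5 - 10*z^4 + 24*z^3 + 15*z^2 - 111*z + 116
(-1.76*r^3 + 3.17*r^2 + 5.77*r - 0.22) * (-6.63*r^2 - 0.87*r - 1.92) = 11.6688*r^5 - 19.4859*r^4 - 37.6338*r^3 - 9.6477*r^2 - 10.887*r + 0.4224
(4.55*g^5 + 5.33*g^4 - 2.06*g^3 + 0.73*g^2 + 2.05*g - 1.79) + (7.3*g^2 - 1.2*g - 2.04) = 4.55*g^5 + 5.33*g^4 - 2.06*g^3 + 8.03*g^2 + 0.85*g - 3.83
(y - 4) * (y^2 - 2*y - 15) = y^3 - 6*y^2 - 7*y + 60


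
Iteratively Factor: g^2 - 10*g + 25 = (g - 5)*(g - 5)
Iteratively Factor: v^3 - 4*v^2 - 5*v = (v + 1)*(v^2 - 5*v) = (v - 5)*(v + 1)*(v)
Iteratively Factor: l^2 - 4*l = (l)*(l - 4)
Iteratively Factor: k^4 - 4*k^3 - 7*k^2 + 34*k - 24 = (k - 2)*(k^3 - 2*k^2 - 11*k + 12) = (k - 2)*(k + 3)*(k^2 - 5*k + 4) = (k - 2)*(k - 1)*(k + 3)*(k - 4)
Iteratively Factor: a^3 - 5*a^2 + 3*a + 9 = (a - 3)*(a^2 - 2*a - 3) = (a - 3)^2*(a + 1)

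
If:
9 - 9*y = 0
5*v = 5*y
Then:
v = 1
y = 1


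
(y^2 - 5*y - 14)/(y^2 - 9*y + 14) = (y + 2)/(y - 2)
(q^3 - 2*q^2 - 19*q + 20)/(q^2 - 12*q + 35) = (q^2 + 3*q - 4)/(q - 7)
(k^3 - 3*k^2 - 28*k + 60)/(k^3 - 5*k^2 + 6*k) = (k^2 - k - 30)/(k*(k - 3))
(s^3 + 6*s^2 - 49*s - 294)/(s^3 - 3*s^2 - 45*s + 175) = (s^2 - s - 42)/(s^2 - 10*s + 25)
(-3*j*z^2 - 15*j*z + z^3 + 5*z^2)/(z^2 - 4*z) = (-3*j*z - 15*j + z^2 + 5*z)/(z - 4)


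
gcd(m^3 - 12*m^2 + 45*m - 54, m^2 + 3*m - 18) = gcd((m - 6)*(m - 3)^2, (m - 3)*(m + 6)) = m - 3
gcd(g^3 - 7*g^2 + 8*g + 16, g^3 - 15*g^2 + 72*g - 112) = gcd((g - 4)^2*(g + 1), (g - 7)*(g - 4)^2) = g^2 - 8*g + 16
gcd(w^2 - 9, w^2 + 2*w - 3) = w + 3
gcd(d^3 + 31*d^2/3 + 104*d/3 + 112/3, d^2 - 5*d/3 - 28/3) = d + 7/3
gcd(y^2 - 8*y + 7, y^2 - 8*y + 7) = y^2 - 8*y + 7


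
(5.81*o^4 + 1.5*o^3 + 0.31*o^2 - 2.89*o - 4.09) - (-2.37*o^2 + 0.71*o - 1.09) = 5.81*o^4 + 1.5*o^3 + 2.68*o^2 - 3.6*o - 3.0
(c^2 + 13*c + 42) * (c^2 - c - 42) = c^4 + 12*c^3 - 13*c^2 - 588*c - 1764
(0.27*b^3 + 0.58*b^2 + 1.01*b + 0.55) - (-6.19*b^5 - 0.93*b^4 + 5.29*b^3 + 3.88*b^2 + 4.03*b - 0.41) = 6.19*b^5 + 0.93*b^4 - 5.02*b^3 - 3.3*b^2 - 3.02*b + 0.96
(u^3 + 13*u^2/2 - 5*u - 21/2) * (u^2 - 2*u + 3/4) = u^5 + 9*u^4/2 - 69*u^3/4 + 35*u^2/8 + 69*u/4 - 63/8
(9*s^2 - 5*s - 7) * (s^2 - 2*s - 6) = 9*s^4 - 23*s^3 - 51*s^2 + 44*s + 42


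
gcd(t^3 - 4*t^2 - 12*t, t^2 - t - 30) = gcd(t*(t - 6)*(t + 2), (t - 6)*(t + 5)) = t - 6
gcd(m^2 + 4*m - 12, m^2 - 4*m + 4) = m - 2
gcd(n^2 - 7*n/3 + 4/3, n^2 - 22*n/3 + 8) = n - 4/3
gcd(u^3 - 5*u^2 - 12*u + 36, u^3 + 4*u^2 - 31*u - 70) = 1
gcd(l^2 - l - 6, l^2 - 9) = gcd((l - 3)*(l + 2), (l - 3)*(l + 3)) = l - 3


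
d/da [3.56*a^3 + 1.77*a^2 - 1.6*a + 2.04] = 10.68*a^2 + 3.54*a - 1.6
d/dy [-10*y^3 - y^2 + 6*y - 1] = -30*y^2 - 2*y + 6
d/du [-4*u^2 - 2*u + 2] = -8*u - 2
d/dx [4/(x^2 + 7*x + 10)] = 4*(-2*x - 7)/(x^2 + 7*x + 10)^2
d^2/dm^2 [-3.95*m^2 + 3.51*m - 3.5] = -7.90000000000000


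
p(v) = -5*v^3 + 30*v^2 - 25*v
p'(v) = -15*v^2 + 60*v - 25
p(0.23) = -4.22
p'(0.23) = -11.99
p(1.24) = 5.59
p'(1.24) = 26.34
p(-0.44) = 17.23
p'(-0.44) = -54.30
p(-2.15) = 242.12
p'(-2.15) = -223.34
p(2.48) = 46.25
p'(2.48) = 31.54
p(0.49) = -5.64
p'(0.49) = 0.80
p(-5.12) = 1585.52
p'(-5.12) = -725.42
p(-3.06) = 500.67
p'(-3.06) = -349.05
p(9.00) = -1440.00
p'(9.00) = -700.00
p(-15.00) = 24000.00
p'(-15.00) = -4300.00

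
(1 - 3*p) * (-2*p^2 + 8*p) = 6*p^3 - 26*p^2 + 8*p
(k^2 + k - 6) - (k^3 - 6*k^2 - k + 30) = -k^3 + 7*k^2 + 2*k - 36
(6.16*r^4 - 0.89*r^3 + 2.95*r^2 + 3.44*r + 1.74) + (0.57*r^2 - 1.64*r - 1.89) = 6.16*r^4 - 0.89*r^3 + 3.52*r^2 + 1.8*r - 0.15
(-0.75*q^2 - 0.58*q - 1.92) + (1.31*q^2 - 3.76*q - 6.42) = 0.56*q^2 - 4.34*q - 8.34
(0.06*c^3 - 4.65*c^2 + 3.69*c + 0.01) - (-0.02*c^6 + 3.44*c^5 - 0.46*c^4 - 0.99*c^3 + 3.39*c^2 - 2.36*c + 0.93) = 0.02*c^6 - 3.44*c^5 + 0.46*c^4 + 1.05*c^3 - 8.04*c^2 + 6.05*c - 0.92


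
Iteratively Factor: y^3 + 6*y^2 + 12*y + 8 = (y + 2)*(y^2 + 4*y + 4) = (y + 2)^2*(y + 2)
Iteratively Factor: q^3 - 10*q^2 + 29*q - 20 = (q - 1)*(q^2 - 9*q + 20) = (q - 5)*(q - 1)*(q - 4)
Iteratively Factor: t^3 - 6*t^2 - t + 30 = (t + 2)*(t^2 - 8*t + 15) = (t - 5)*(t + 2)*(t - 3)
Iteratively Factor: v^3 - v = (v - 1)*(v^2 + v) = (v - 1)*(v + 1)*(v)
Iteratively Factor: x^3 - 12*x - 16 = (x + 2)*(x^2 - 2*x - 8) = (x - 4)*(x + 2)*(x + 2)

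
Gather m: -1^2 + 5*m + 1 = 5*m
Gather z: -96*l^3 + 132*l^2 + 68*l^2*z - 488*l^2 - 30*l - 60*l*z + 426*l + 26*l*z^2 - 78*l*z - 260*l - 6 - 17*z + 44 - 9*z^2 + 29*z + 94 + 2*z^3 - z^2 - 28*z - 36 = -96*l^3 - 356*l^2 + 136*l + 2*z^3 + z^2*(26*l - 10) + z*(68*l^2 - 138*l - 16) + 96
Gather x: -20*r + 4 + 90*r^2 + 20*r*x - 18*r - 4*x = 90*r^2 - 38*r + x*(20*r - 4) + 4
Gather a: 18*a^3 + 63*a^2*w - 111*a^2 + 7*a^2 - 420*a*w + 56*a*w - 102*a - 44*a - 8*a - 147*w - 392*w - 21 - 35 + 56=18*a^3 + a^2*(63*w - 104) + a*(-364*w - 154) - 539*w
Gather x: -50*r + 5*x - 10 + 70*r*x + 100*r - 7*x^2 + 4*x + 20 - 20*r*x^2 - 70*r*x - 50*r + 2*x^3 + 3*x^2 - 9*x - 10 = 2*x^3 + x^2*(-20*r - 4)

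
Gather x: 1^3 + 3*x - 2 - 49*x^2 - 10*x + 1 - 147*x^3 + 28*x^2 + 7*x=-147*x^3 - 21*x^2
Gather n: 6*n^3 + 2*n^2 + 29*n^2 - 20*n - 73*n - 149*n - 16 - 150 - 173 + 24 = 6*n^3 + 31*n^2 - 242*n - 315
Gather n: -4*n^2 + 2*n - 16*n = -4*n^2 - 14*n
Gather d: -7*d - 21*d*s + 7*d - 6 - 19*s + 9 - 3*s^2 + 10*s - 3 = -21*d*s - 3*s^2 - 9*s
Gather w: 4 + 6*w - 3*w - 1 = 3*w + 3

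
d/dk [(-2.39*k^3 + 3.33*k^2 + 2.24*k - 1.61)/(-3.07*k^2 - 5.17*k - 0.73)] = (7.3373*k^4 + 24.7126*k^3 - 5.1052*k^2 - 14.7472*k - 9.9589)/(9.4249*k^4 + 31.7438*k^3 + 31.2111*k^2 + 7.5482*k + 0.5329)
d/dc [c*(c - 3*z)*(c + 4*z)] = 3*c^2 + 2*c*z - 12*z^2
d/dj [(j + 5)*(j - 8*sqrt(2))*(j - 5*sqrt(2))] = 3*j^2 - 26*sqrt(2)*j + 10*j - 65*sqrt(2) + 80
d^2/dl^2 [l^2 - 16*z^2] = 2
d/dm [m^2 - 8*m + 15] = 2*m - 8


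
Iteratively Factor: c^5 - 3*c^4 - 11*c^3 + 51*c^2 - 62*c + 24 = (c - 2)*(c^4 - c^3 - 13*c^2 + 25*c - 12) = (c - 2)*(c - 1)*(c^3 - 13*c + 12) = (c - 2)*(c - 1)*(c + 4)*(c^2 - 4*c + 3) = (c - 2)*(c - 1)^2*(c + 4)*(c - 3)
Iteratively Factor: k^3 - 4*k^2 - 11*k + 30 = (k - 5)*(k^2 + k - 6) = (k - 5)*(k + 3)*(k - 2)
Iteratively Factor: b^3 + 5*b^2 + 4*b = (b + 4)*(b^2 + b) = (b + 1)*(b + 4)*(b)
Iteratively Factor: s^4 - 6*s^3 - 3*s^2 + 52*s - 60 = (s - 2)*(s^3 - 4*s^2 - 11*s + 30) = (s - 5)*(s - 2)*(s^2 + s - 6) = (s - 5)*(s - 2)*(s + 3)*(s - 2)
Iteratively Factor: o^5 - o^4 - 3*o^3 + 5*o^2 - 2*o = (o - 1)*(o^4 - 3*o^2 + 2*o) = o*(o - 1)*(o^3 - 3*o + 2) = o*(o - 1)^2*(o^2 + o - 2) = o*(o - 1)^3*(o + 2)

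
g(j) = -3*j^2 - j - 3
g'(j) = -6*j - 1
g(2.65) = -26.72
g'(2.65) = -16.90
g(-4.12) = -49.80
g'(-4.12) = 23.72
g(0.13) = -3.18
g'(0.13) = -1.78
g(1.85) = -15.12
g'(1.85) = -12.10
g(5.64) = -104.07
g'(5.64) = -34.84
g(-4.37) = -55.92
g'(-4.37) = 25.22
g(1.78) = -14.29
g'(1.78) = -11.68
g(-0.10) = -2.93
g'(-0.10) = -0.40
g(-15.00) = -663.00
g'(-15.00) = 89.00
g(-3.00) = -27.00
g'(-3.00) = 17.00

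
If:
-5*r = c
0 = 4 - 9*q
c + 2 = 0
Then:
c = -2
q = 4/9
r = 2/5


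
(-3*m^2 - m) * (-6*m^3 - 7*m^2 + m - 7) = 18*m^5 + 27*m^4 + 4*m^3 + 20*m^2 + 7*m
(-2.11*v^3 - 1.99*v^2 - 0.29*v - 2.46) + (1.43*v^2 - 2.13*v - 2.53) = -2.11*v^3 - 0.56*v^2 - 2.42*v - 4.99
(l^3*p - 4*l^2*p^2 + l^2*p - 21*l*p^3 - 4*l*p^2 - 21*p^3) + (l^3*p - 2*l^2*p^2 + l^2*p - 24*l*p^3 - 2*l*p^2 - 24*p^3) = 2*l^3*p - 6*l^2*p^2 + 2*l^2*p - 45*l*p^3 - 6*l*p^2 - 45*p^3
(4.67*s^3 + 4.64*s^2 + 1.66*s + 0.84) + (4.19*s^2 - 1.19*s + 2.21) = 4.67*s^3 + 8.83*s^2 + 0.47*s + 3.05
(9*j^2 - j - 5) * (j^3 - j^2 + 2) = 9*j^5 - 10*j^4 - 4*j^3 + 23*j^2 - 2*j - 10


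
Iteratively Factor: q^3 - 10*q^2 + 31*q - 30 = (q - 3)*(q^2 - 7*q + 10) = (q - 5)*(q - 3)*(q - 2)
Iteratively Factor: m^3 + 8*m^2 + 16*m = (m + 4)*(m^2 + 4*m) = m*(m + 4)*(m + 4)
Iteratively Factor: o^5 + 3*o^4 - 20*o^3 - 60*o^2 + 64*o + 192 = (o + 3)*(o^4 - 20*o^2 + 64) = (o - 2)*(o + 3)*(o^3 + 2*o^2 - 16*o - 32) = (o - 4)*(o - 2)*(o + 3)*(o^2 + 6*o + 8) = (o - 4)*(o - 2)*(o + 2)*(o + 3)*(o + 4)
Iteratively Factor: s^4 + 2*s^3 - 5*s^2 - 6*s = (s + 3)*(s^3 - s^2 - 2*s) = (s - 2)*(s + 3)*(s^2 + s) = (s - 2)*(s + 1)*(s + 3)*(s)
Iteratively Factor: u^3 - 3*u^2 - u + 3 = (u - 3)*(u^2 - 1) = (u - 3)*(u + 1)*(u - 1)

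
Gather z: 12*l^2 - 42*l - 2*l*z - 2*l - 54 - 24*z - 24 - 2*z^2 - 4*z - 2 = 12*l^2 - 44*l - 2*z^2 + z*(-2*l - 28) - 80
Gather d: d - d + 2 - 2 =0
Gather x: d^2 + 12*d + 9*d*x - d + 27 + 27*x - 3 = d^2 + 11*d + x*(9*d + 27) + 24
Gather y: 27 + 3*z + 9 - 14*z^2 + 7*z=-14*z^2 + 10*z + 36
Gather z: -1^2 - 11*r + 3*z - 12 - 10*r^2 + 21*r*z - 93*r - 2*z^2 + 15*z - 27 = -10*r^2 - 104*r - 2*z^2 + z*(21*r + 18) - 40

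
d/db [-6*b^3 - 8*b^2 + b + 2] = -18*b^2 - 16*b + 1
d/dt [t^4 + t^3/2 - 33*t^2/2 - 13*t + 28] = 4*t^3 + 3*t^2/2 - 33*t - 13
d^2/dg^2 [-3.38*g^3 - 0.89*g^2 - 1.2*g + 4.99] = -20.28*g - 1.78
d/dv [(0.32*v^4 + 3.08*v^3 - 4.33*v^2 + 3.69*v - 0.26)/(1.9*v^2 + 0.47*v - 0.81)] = (1.216*v^5 + 6.3032*v^4 + 1.8584*v^3 - 16.5305*v^2 + 8.0026*v - 2.8667)/(3.61*v^4 + 1.786*v^3 - 2.8571*v^2 - 0.7614*v + 0.6561)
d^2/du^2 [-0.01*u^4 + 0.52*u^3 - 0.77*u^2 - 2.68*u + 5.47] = -0.12*u^2 + 3.12*u - 1.54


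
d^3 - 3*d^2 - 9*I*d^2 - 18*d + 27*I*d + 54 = (d - 3)*(d - 6*I)*(d - 3*I)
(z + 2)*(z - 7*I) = z^2 + 2*z - 7*I*z - 14*I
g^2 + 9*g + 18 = (g + 3)*(g + 6)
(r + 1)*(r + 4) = r^2 + 5*r + 4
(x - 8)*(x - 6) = x^2 - 14*x + 48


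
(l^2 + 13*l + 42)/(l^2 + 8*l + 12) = (l + 7)/(l + 2)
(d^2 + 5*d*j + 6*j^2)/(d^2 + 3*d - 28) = (d^2 + 5*d*j + 6*j^2)/(d^2 + 3*d - 28)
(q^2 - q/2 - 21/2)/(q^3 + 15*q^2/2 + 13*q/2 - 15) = (2*q^2 - q - 21)/(2*q^3 + 15*q^2 + 13*q - 30)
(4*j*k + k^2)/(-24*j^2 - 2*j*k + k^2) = -k/(6*j - k)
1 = 1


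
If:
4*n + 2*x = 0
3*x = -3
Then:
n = 1/2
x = -1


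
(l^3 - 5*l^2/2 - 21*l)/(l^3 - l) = (l^2 - 5*l/2 - 21)/(l^2 - 1)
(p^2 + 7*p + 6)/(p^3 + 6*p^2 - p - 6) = 1/(p - 1)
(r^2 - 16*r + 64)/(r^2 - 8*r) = (r - 8)/r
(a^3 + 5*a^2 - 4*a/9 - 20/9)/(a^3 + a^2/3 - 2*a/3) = (3*a^2 + 17*a + 10)/(3*a*(a + 1))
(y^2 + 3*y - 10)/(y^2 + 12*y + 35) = (y - 2)/(y + 7)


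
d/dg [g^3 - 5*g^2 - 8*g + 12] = 3*g^2 - 10*g - 8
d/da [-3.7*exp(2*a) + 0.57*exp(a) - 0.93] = (0.57 - 7.4*exp(a))*exp(a)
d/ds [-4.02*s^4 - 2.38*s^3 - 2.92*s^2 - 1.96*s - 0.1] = -16.08*s^3 - 7.14*s^2 - 5.84*s - 1.96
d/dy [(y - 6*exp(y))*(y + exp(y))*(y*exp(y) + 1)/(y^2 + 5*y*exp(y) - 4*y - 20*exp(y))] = (-(y - 6*exp(y))*(y + exp(y))*(y*exp(y) + 1)*(5*y*exp(y) + 2*y - 15*exp(y) - 4) + ((y + 1)*(y - 6*exp(y))*(y + exp(y))*exp(y) + (y - 6*exp(y))*(y*exp(y) + 1)*(exp(y) + 1) - (y + exp(y))*(y*exp(y) + 1)*(6*exp(y) - 1))*(y^2 + 5*y*exp(y) - 4*y - 20*exp(y)))/(y^2 + 5*y*exp(y) - 4*y - 20*exp(y))^2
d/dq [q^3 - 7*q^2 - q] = 3*q^2 - 14*q - 1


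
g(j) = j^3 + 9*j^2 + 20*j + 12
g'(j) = 3*j^2 + 18*j + 20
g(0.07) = 13.44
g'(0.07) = 21.27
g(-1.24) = -0.87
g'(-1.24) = 2.29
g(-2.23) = 1.07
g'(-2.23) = -5.22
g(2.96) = 175.99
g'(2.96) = 99.56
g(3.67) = 256.05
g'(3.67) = 126.47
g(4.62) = 395.11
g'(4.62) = 167.19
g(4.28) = 340.87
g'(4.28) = 152.00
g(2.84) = 164.30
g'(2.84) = 95.32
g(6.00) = 672.00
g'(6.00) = 236.00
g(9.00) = 1650.00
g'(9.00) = 425.00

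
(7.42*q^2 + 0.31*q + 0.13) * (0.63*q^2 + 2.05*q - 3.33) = 4.6746*q^4 + 15.4063*q^3 - 23.9912*q^2 - 0.7658*q - 0.4329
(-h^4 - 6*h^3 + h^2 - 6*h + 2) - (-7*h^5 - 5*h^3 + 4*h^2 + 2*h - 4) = 7*h^5 - h^4 - h^3 - 3*h^2 - 8*h + 6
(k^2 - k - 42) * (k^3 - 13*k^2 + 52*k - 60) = k^5 - 14*k^4 + 23*k^3 + 434*k^2 - 2124*k + 2520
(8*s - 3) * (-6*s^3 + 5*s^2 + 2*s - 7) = -48*s^4 + 58*s^3 + s^2 - 62*s + 21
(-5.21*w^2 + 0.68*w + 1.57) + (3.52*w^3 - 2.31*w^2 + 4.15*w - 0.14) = 3.52*w^3 - 7.52*w^2 + 4.83*w + 1.43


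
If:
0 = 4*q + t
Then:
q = -t/4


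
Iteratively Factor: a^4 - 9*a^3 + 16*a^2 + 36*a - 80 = (a + 2)*(a^3 - 11*a^2 + 38*a - 40) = (a - 2)*(a + 2)*(a^2 - 9*a + 20) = (a - 4)*(a - 2)*(a + 2)*(a - 5)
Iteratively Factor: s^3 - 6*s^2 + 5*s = (s - 5)*(s^2 - s) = (s - 5)*(s - 1)*(s)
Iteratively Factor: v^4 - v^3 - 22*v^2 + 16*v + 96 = (v + 2)*(v^3 - 3*v^2 - 16*v + 48) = (v - 4)*(v + 2)*(v^2 + v - 12) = (v - 4)*(v + 2)*(v + 4)*(v - 3)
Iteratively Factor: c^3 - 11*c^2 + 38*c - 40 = (c - 5)*(c^2 - 6*c + 8) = (c - 5)*(c - 2)*(c - 4)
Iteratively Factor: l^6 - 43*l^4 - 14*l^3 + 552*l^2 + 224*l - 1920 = (l + 3)*(l^5 - 3*l^4 - 34*l^3 + 88*l^2 + 288*l - 640) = (l - 4)*(l + 3)*(l^4 + l^3 - 30*l^2 - 32*l + 160) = (l - 4)*(l - 2)*(l + 3)*(l^3 + 3*l^2 - 24*l - 80) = (l - 4)*(l - 2)*(l + 3)*(l + 4)*(l^2 - l - 20) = (l - 5)*(l - 4)*(l - 2)*(l + 3)*(l + 4)*(l + 4)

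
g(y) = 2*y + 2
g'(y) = 2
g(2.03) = 6.06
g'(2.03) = 2.00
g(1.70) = 5.40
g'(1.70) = 2.00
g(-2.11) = -2.22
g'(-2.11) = 2.00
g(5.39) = 12.78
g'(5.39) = 2.00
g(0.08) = 2.16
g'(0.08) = 2.00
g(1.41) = 4.82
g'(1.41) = 2.00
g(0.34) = 2.68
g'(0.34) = 2.00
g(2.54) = 7.08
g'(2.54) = 2.00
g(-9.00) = -16.00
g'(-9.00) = 2.00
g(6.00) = 14.00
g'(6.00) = 2.00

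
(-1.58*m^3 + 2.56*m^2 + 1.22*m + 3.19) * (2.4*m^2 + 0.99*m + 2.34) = -3.792*m^5 + 4.5798*m^4 + 1.7652*m^3 + 14.8542*m^2 + 6.0129*m + 7.4646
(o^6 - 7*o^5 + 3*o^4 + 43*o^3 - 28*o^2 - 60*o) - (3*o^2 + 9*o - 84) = o^6 - 7*o^5 + 3*o^4 + 43*o^3 - 31*o^2 - 69*o + 84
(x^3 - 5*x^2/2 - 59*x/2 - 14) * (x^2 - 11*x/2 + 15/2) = x^5 - 8*x^4 - 33*x^3/4 + 259*x^2/2 - 577*x/4 - 105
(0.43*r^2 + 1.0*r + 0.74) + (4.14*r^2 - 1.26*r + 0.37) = 4.57*r^2 - 0.26*r + 1.11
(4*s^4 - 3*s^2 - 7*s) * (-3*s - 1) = -12*s^5 - 4*s^4 + 9*s^3 + 24*s^2 + 7*s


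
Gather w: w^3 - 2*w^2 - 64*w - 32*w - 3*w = w^3 - 2*w^2 - 99*w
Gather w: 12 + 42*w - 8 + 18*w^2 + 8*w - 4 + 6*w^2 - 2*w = 24*w^2 + 48*w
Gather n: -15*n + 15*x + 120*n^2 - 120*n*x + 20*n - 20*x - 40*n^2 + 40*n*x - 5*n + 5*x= 80*n^2 - 80*n*x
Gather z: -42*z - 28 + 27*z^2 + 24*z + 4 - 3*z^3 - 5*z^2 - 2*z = -3*z^3 + 22*z^2 - 20*z - 24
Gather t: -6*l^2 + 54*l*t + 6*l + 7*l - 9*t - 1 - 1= -6*l^2 + 13*l + t*(54*l - 9) - 2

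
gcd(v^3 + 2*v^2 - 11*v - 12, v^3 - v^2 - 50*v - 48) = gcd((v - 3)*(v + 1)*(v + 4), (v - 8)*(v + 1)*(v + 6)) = v + 1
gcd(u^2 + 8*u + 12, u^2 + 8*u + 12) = u^2 + 8*u + 12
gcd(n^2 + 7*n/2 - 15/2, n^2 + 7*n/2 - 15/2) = n^2 + 7*n/2 - 15/2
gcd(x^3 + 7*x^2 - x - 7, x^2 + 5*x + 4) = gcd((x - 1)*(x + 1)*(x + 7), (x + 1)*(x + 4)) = x + 1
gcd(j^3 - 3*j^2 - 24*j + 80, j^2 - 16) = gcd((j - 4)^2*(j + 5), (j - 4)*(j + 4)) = j - 4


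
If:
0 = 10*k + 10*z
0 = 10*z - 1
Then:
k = -1/10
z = 1/10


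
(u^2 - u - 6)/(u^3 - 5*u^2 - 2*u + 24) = 1/(u - 4)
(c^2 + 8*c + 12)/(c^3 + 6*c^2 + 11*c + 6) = (c + 6)/(c^2 + 4*c + 3)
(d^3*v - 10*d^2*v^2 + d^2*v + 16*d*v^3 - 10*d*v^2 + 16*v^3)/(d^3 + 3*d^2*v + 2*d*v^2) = v*(d^3 - 10*d^2*v + d^2 + 16*d*v^2 - 10*d*v + 16*v^2)/(d*(d^2 + 3*d*v + 2*v^2))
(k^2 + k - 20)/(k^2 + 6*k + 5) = (k - 4)/(k + 1)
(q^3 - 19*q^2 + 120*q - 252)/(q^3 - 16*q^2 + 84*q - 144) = (q - 7)/(q - 4)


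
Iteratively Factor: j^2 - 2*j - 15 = (j - 5)*(j + 3)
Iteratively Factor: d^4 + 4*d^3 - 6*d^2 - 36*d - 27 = (d - 3)*(d^3 + 7*d^2 + 15*d + 9) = (d - 3)*(d + 3)*(d^2 + 4*d + 3) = (d - 3)*(d + 3)^2*(d + 1)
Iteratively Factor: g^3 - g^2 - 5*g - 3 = (g + 1)*(g^2 - 2*g - 3) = (g + 1)^2*(g - 3)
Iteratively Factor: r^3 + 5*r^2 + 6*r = (r)*(r^2 + 5*r + 6) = r*(r + 3)*(r + 2)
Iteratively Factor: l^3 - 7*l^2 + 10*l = (l - 2)*(l^2 - 5*l) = (l - 5)*(l - 2)*(l)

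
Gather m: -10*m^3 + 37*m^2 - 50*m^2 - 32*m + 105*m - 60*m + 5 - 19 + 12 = -10*m^3 - 13*m^2 + 13*m - 2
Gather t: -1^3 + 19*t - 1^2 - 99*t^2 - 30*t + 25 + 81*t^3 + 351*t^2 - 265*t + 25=81*t^3 + 252*t^2 - 276*t + 48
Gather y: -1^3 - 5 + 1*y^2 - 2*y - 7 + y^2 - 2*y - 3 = 2*y^2 - 4*y - 16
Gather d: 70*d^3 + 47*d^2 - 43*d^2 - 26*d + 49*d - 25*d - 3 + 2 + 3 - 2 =70*d^3 + 4*d^2 - 2*d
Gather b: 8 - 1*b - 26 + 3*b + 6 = 2*b - 12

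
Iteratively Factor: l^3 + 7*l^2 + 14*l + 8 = (l + 4)*(l^2 + 3*l + 2) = (l + 1)*(l + 4)*(l + 2)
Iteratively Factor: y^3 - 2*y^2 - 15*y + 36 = (y - 3)*(y^2 + y - 12) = (y - 3)^2*(y + 4)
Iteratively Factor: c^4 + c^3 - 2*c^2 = (c + 2)*(c^3 - c^2) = (c - 1)*(c + 2)*(c^2) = c*(c - 1)*(c + 2)*(c)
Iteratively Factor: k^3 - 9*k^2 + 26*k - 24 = (k - 4)*(k^2 - 5*k + 6) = (k - 4)*(k - 2)*(k - 3)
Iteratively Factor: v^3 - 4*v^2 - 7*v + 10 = (v + 2)*(v^2 - 6*v + 5) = (v - 1)*(v + 2)*(v - 5)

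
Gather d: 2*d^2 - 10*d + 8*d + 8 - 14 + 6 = 2*d^2 - 2*d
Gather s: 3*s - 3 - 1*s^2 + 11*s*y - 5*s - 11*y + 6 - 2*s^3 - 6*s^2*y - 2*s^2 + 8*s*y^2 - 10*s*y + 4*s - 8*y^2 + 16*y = -2*s^3 + s^2*(-6*y - 3) + s*(8*y^2 + y + 2) - 8*y^2 + 5*y + 3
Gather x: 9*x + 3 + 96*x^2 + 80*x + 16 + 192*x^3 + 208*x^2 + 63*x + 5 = 192*x^3 + 304*x^2 + 152*x + 24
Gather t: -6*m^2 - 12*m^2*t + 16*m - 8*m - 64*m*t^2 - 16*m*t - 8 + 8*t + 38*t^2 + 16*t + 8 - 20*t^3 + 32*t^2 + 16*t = -6*m^2 + 8*m - 20*t^3 + t^2*(70 - 64*m) + t*(-12*m^2 - 16*m + 40)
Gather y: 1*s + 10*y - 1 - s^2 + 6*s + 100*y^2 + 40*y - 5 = -s^2 + 7*s + 100*y^2 + 50*y - 6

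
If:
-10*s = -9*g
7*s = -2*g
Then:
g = 0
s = 0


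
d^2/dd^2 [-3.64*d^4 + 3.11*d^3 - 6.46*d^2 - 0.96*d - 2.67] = -43.68*d^2 + 18.66*d - 12.92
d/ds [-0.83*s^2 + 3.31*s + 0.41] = 3.31 - 1.66*s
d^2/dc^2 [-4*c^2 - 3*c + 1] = -8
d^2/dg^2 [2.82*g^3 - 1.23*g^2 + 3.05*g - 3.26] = 16.92*g - 2.46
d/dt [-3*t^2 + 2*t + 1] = 2 - 6*t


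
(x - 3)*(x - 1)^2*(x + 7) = x^4 + 2*x^3 - 28*x^2 + 46*x - 21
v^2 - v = v*(v - 1)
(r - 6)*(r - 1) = r^2 - 7*r + 6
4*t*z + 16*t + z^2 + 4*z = (4*t + z)*(z + 4)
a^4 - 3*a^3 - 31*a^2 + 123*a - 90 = (a - 5)*(a - 3)*(a - 1)*(a + 6)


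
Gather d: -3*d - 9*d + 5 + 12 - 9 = 8 - 12*d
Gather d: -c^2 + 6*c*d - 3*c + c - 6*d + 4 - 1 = -c^2 - 2*c + d*(6*c - 6) + 3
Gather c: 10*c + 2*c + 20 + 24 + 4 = 12*c + 48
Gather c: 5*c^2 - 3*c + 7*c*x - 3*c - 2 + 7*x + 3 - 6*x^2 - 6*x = 5*c^2 + c*(7*x - 6) - 6*x^2 + x + 1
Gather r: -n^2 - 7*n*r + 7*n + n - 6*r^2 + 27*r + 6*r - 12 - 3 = -n^2 + 8*n - 6*r^2 + r*(33 - 7*n) - 15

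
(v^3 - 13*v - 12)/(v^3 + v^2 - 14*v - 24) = (v + 1)/(v + 2)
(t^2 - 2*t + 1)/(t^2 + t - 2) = (t - 1)/(t + 2)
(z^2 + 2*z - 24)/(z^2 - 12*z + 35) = (z^2 + 2*z - 24)/(z^2 - 12*z + 35)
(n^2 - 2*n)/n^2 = (n - 2)/n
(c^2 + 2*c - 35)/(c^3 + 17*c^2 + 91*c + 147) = (c - 5)/(c^2 + 10*c + 21)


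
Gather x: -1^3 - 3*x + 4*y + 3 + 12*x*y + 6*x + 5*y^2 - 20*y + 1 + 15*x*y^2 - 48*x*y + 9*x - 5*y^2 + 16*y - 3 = x*(15*y^2 - 36*y + 12)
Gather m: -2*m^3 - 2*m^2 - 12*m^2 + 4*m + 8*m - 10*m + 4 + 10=-2*m^3 - 14*m^2 + 2*m + 14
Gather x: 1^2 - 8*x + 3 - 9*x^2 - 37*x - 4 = -9*x^2 - 45*x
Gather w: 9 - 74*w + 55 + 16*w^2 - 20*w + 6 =16*w^2 - 94*w + 70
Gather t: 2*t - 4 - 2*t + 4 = 0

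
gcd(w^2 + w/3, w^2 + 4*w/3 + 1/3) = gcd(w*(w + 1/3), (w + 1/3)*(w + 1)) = w + 1/3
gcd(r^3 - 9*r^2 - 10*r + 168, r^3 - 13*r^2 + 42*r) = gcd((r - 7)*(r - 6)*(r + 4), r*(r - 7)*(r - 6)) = r^2 - 13*r + 42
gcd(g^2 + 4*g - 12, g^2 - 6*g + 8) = g - 2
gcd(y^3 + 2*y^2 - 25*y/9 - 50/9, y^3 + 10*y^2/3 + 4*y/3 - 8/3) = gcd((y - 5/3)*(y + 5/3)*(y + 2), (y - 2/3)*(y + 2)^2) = y + 2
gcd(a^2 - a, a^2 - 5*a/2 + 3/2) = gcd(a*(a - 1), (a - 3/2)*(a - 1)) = a - 1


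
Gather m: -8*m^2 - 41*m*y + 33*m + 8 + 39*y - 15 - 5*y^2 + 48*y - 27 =-8*m^2 + m*(33 - 41*y) - 5*y^2 + 87*y - 34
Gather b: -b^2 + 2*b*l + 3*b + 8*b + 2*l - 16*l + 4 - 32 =-b^2 + b*(2*l + 11) - 14*l - 28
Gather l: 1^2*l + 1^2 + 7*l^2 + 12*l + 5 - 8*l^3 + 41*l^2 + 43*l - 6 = -8*l^3 + 48*l^2 + 56*l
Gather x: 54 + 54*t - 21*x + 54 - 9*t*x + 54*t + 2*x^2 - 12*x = 108*t + 2*x^2 + x*(-9*t - 33) + 108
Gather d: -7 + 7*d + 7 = 7*d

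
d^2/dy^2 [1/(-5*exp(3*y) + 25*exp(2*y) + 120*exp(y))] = (2*(-3*exp(2*y) + 10*exp(y) + 24)^2 + (-exp(2*y) + 5*exp(y) + 24)*(9*exp(2*y) - 20*exp(y) - 24))*exp(-y)/(5*(-exp(2*y) + 5*exp(y) + 24)^3)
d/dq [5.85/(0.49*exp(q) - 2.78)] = -2.8665*exp(q)/(0.49*exp(q) - 2.78)^2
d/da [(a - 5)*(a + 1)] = 2*a - 4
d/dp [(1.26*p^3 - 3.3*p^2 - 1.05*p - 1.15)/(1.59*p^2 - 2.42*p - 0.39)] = (2.0034*p^4 - 6.0984*p^3 + 8.1813*p^2 + 6.231*p - 2.3735)/(2.5281*p^4 - 7.6956*p^3 + 4.6162*p^2 + 1.8876*p + 0.1521)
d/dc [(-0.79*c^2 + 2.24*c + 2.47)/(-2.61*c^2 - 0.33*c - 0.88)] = (6.1071*c^2 + 14.2838*c - 1.1561)/(6.8121*c^4 + 1.7226*c^3 + 4.7025*c^2 + 0.5808*c + 0.7744)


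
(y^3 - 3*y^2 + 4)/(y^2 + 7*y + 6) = (y^2 - 4*y + 4)/(y + 6)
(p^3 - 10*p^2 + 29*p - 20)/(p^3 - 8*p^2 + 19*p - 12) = (p - 5)/(p - 3)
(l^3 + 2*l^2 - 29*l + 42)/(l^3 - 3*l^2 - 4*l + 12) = (l + 7)/(l + 2)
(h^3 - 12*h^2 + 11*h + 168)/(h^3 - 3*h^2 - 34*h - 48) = (h - 7)/(h + 2)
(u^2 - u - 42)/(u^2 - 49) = (u + 6)/(u + 7)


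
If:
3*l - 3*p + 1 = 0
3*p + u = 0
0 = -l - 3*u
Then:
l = -3/8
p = -1/24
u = 1/8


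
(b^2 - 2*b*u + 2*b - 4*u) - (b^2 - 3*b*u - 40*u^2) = b*u + 2*b + 40*u^2 - 4*u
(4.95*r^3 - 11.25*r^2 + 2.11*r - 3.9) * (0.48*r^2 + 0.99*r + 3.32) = 2.376*r^5 - 0.499499999999999*r^4 + 6.3093*r^3 - 37.1331*r^2 + 3.1442*r - 12.948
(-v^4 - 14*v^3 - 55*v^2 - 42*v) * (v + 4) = -v^5 - 18*v^4 - 111*v^3 - 262*v^2 - 168*v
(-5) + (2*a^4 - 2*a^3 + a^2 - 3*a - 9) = 2*a^4 - 2*a^3 + a^2 - 3*a - 14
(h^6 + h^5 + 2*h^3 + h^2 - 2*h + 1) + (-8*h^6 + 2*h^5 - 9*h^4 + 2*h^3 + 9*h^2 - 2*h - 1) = -7*h^6 + 3*h^5 - 9*h^4 + 4*h^3 + 10*h^2 - 4*h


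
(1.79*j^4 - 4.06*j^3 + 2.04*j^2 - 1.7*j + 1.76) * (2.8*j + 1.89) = 5.012*j^5 - 7.9849*j^4 - 1.9614*j^3 - 0.9044*j^2 + 1.715*j + 3.3264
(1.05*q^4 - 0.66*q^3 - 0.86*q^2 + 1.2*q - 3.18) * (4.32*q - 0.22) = 4.536*q^5 - 3.0822*q^4 - 3.57*q^3 + 5.3732*q^2 - 14.0016*q + 0.6996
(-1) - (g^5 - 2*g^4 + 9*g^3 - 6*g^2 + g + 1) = -g^5 + 2*g^4 - 9*g^3 + 6*g^2 - g - 2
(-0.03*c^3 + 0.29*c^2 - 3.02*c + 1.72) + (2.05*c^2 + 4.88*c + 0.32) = -0.03*c^3 + 2.34*c^2 + 1.86*c + 2.04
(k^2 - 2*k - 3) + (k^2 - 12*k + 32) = 2*k^2 - 14*k + 29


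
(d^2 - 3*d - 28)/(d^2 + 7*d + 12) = (d - 7)/(d + 3)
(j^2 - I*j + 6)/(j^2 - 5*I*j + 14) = (j - 3*I)/(j - 7*I)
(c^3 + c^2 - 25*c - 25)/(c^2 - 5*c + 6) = (c^3 + c^2 - 25*c - 25)/(c^2 - 5*c + 6)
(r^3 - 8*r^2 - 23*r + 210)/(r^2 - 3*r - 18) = (r^2 - 2*r - 35)/(r + 3)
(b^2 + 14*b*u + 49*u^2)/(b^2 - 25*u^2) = (b^2 + 14*b*u + 49*u^2)/(b^2 - 25*u^2)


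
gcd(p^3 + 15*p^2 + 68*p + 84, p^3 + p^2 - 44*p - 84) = p^2 + 8*p + 12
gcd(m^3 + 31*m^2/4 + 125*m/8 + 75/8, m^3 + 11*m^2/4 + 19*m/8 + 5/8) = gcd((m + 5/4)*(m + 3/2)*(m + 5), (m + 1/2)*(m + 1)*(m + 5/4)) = m + 5/4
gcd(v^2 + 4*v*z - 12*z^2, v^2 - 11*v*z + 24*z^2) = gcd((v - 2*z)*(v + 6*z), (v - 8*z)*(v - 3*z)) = 1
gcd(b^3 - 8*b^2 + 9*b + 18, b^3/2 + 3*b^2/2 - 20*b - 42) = b - 6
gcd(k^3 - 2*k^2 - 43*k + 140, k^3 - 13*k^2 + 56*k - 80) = k^2 - 9*k + 20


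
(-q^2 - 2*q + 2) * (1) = -q^2 - 2*q + 2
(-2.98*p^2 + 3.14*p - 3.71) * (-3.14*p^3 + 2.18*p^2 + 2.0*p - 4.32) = 9.3572*p^5 - 16.356*p^4 + 12.5346*p^3 + 11.0658*p^2 - 20.9848*p + 16.0272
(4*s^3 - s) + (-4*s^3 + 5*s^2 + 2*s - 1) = 5*s^2 + s - 1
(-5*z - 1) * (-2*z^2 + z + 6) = 10*z^3 - 3*z^2 - 31*z - 6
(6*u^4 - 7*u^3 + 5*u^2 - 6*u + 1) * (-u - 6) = -6*u^5 - 29*u^4 + 37*u^3 - 24*u^2 + 35*u - 6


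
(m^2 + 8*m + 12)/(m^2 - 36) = (m + 2)/(m - 6)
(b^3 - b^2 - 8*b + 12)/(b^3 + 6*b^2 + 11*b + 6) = (b^2 - 4*b + 4)/(b^2 + 3*b + 2)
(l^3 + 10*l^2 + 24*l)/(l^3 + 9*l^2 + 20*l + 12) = l*(l + 4)/(l^2 + 3*l + 2)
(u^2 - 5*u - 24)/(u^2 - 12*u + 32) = (u + 3)/(u - 4)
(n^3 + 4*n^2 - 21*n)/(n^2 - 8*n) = (n^2 + 4*n - 21)/(n - 8)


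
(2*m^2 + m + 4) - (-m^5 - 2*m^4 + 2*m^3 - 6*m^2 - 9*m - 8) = m^5 + 2*m^4 - 2*m^3 + 8*m^2 + 10*m + 12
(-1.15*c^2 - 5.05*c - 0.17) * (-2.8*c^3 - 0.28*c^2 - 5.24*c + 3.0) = 3.22*c^5 + 14.462*c^4 + 7.916*c^3 + 23.0596*c^2 - 14.2592*c - 0.51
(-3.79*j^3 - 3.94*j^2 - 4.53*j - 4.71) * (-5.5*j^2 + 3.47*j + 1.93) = 20.845*j^5 + 8.5187*j^4 + 3.9285*j^3 + 2.5817*j^2 - 25.0866*j - 9.0903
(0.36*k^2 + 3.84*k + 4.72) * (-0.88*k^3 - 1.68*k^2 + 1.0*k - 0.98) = -0.3168*k^5 - 3.984*k^4 - 10.2448*k^3 - 4.4424*k^2 + 0.9568*k - 4.6256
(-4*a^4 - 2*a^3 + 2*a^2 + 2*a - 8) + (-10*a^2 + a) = -4*a^4 - 2*a^3 - 8*a^2 + 3*a - 8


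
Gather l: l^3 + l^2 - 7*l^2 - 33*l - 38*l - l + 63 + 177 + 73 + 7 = l^3 - 6*l^2 - 72*l + 320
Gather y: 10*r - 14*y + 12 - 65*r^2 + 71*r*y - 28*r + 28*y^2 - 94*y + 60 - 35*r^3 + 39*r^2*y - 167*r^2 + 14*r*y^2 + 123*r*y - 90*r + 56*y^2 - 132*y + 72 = -35*r^3 - 232*r^2 - 108*r + y^2*(14*r + 84) + y*(39*r^2 + 194*r - 240) + 144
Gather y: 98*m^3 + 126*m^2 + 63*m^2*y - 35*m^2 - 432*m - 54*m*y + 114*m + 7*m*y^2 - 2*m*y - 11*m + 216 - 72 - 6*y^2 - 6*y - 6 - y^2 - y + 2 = 98*m^3 + 91*m^2 - 329*m + y^2*(7*m - 7) + y*(63*m^2 - 56*m - 7) + 140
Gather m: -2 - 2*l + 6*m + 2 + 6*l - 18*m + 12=4*l - 12*m + 12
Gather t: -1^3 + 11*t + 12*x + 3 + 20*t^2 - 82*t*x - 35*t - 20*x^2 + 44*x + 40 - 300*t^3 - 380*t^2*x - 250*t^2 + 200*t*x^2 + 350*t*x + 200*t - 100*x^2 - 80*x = -300*t^3 + t^2*(-380*x - 230) + t*(200*x^2 + 268*x + 176) - 120*x^2 - 24*x + 42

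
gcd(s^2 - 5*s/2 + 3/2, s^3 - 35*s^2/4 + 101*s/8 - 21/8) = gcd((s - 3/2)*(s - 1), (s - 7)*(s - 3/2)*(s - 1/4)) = s - 3/2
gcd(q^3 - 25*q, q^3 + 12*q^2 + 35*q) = q^2 + 5*q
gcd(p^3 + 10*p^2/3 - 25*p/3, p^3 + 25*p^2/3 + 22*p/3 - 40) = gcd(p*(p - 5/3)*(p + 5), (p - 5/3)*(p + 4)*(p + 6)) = p - 5/3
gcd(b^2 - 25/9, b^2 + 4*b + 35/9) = b + 5/3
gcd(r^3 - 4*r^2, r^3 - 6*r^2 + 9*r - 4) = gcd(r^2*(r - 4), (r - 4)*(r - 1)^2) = r - 4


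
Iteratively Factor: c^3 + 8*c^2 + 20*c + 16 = (c + 4)*(c^2 + 4*c + 4) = (c + 2)*(c + 4)*(c + 2)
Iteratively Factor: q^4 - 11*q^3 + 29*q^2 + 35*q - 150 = (q - 5)*(q^3 - 6*q^2 - q + 30) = (q - 5)*(q - 3)*(q^2 - 3*q - 10) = (q - 5)^2*(q - 3)*(q + 2)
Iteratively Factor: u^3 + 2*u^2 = (u + 2)*(u^2) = u*(u + 2)*(u)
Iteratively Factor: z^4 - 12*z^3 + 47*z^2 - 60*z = (z - 5)*(z^3 - 7*z^2 + 12*z) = z*(z - 5)*(z^2 - 7*z + 12) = z*(z - 5)*(z - 4)*(z - 3)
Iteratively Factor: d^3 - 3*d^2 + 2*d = (d - 1)*(d^2 - 2*d) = d*(d - 1)*(d - 2)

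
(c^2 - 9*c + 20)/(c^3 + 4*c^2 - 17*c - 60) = (c - 5)/(c^2 + 8*c + 15)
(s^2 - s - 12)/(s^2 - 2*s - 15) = (s - 4)/(s - 5)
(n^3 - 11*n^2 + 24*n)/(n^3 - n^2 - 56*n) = (n - 3)/(n + 7)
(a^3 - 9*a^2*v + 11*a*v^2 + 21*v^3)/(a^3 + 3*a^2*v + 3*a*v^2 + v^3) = (a^2 - 10*a*v + 21*v^2)/(a^2 + 2*a*v + v^2)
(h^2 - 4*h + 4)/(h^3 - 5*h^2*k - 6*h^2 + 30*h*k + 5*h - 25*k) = (h^2 - 4*h + 4)/(h^3 - 5*h^2*k - 6*h^2 + 30*h*k + 5*h - 25*k)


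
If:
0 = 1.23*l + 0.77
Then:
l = -0.63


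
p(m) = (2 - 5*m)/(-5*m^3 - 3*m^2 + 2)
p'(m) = (2 - 5*m)*(15*m^2 + 6*m)/(-5*m^3 - 3*m^2 + 2)^2 - 5/(-5*m^3 - 3*m^2 + 2) = (25*m^3 + 15*m^2 - 3*m*(5*m - 2)*(5*m + 2) - 10)/(5*m^3 + 3*m^2 - 2)^2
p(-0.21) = 1.59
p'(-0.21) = -3.11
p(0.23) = 0.48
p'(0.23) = -2.23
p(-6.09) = 0.03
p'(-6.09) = 0.01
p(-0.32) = 1.94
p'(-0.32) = -3.09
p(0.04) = 0.90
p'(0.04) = -2.39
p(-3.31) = 0.12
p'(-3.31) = 0.09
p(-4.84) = 0.05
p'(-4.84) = 0.02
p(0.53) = -1.57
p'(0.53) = -40.30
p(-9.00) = 0.01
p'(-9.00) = 0.00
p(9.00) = 0.01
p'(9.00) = 0.00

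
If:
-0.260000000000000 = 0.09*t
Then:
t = -2.89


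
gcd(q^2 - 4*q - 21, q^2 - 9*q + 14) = q - 7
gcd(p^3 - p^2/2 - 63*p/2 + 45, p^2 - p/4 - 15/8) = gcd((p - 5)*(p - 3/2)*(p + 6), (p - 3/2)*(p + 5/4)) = p - 3/2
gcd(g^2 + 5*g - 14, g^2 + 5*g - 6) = 1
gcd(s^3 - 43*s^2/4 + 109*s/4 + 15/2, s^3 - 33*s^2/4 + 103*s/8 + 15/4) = s^2 - 23*s/4 - 3/2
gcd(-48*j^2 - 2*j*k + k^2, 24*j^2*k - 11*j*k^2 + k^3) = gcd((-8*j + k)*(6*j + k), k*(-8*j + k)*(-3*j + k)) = 8*j - k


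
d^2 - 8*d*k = d*(d - 8*k)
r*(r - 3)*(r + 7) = r^3 + 4*r^2 - 21*r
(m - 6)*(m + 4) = m^2 - 2*m - 24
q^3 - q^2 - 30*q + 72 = (q - 4)*(q - 3)*(q + 6)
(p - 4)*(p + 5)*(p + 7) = p^3 + 8*p^2 - 13*p - 140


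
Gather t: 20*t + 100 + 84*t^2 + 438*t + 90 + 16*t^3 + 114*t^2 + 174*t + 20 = 16*t^3 + 198*t^2 + 632*t + 210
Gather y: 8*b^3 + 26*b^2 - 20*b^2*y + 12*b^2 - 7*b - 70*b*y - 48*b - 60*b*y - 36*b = 8*b^3 + 38*b^2 - 91*b + y*(-20*b^2 - 130*b)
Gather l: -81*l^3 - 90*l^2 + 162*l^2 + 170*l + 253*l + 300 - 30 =-81*l^3 + 72*l^2 + 423*l + 270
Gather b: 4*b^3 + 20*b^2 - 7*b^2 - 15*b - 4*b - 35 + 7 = 4*b^3 + 13*b^2 - 19*b - 28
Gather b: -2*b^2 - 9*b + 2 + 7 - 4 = -2*b^2 - 9*b + 5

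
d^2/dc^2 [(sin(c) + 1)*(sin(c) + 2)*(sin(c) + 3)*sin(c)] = -16*sin(c)^4 - 54*sin(c)^3 - 32*sin(c)^2 + 30*sin(c) + 22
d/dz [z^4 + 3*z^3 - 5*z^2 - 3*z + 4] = 4*z^3 + 9*z^2 - 10*z - 3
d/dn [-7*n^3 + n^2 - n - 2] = -21*n^2 + 2*n - 1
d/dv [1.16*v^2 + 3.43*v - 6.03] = 2.32*v + 3.43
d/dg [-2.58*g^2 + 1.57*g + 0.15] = 1.57 - 5.16*g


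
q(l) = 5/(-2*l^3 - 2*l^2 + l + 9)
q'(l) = 5*(6*l^2 + 4*l - 1)/(-2*l^3 - 2*l^2 + l + 9)^2 = 5*(6*l^2 + 4*l - 1)/(2*l^3 + 2*l^2 - l - 9)^2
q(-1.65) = 0.46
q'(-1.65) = 0.37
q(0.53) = 0.58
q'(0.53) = 0.19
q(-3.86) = 0.06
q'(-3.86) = 0.04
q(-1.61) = 0.47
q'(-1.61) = 0.36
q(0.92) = 0.75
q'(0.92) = 0.87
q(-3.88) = 0.05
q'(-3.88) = 0.04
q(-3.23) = 0.10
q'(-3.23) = 0.09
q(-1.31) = 0.57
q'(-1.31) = 0.26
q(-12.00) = 0.00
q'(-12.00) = 0.00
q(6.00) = -0.01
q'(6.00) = 0.00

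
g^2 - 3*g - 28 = (g - 7)*(g + 4)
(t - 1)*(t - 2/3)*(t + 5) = t^3 + 10*t^2/3 - 23*t/3 + 10/3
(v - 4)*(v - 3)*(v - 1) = v^3 - 8*v^2 + 19*v - 12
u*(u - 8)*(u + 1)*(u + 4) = u^4 - 3*u^3 - 36*u^2 - 32*u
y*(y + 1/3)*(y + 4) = y^3 + 13*y^2/3 + 4*y/3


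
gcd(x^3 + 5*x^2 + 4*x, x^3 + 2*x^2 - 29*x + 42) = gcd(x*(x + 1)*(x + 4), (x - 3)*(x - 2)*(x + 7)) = 1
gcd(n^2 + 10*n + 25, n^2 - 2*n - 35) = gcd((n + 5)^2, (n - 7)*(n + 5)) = n + 5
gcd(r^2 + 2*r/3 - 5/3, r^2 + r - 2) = r - 1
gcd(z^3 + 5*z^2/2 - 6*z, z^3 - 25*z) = z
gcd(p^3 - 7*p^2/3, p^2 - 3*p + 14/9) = p - 7/3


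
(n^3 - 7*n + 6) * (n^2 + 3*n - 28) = n^5 + 3*n^4 - 35*n^3 - 15*n^2 + 214*n - 168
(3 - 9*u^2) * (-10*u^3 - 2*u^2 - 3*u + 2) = 90*u^5 + 18*u^4 - 3*u^3 - 24*u^2 - 9*u + 6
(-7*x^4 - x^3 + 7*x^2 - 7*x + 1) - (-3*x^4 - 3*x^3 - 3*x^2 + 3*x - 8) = -4*x^4 + 2*x^3 + 10*x^2 - 10*x + 9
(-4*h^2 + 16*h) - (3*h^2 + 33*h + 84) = -7*h^2 - 17*h - 84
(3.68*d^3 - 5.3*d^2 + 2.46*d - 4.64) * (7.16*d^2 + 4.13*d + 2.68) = 26.3488*d^5 - 22.7496*d^4 + 5.587*d^3 - 37.2666*d^2 - 12.5704*d - 12.4352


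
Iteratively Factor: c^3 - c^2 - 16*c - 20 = (c - 5)*(c^2 + 4*c + 4) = (c - 5)*(c + 2)*(c + 2)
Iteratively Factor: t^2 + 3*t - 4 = (t - 1)*(t + 4)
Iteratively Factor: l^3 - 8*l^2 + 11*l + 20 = (l - 5)*(l^2 - 3*l - 4) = (l - 5)*(l + 1)*(l - 4)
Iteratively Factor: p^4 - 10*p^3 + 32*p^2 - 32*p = (p - 2)*(p^3 - 8*p^2 + 16*p) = p*(p - 2)*(p^2 - 8*p + 16) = p*(p - 4)*(p - 2)*(p - 4)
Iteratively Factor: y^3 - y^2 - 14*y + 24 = (y - 3)*(y^2 + 2*y - 8) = (y - 3)*(y - 2)*(y + 4)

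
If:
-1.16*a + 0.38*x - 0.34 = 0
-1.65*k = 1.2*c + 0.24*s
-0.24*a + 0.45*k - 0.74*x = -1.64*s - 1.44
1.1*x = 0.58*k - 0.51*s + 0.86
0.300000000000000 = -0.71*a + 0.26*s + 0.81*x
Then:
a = -0.18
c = 1.72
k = -1.19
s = -0.42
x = 0.35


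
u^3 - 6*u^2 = u^2*(u - 6)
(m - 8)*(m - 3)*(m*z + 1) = m^3*z - 11*m^2*z + m^2 + 24*m*z - 11*m + 24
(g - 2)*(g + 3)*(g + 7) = g^3 + 8*g^2 + g - 42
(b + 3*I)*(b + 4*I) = b^2 + 7*I*b - 12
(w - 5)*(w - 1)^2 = w^3 - 7*w^2 + 11*w - 5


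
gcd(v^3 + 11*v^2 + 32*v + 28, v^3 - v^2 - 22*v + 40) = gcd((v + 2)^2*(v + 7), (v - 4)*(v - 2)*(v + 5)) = 1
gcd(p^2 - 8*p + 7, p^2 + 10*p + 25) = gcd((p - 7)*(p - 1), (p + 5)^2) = 1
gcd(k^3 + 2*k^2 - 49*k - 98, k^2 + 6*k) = 1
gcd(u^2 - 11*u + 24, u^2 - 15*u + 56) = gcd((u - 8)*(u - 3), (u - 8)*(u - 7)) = u - 8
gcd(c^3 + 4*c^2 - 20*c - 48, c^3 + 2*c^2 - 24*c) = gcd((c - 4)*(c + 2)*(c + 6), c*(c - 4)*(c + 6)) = c^2 + 2*c - 24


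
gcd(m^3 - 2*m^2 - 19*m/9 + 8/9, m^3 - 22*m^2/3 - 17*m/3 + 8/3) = m^2 + 2*m/3 - 1/3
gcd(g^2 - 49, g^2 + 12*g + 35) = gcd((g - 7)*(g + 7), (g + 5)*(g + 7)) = g + 7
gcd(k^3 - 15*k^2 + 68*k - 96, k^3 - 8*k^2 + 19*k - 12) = k^2 - 7*k + 12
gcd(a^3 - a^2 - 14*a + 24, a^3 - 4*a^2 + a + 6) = a^2 - 5*a + 6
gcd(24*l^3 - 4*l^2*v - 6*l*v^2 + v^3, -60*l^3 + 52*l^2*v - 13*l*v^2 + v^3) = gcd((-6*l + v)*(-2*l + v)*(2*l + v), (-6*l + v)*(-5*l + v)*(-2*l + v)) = 12*l^2 - 8*l*v + v^2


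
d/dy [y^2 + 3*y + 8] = 2*y + 3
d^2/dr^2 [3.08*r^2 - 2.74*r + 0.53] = 6.16000000000000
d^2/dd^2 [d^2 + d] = 2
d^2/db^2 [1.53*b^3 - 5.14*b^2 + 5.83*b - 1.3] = 9.18*b - 10.28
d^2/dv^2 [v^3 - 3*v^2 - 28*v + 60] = 6*v - 6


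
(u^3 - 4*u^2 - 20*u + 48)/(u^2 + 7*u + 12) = (u^2 - 8*u + 12)/(u + 3)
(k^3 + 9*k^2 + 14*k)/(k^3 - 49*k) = (k + 2)/(k - 7)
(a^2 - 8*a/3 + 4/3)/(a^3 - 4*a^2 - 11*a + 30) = (a - 2/3)/(a^2 - 2*a - 15)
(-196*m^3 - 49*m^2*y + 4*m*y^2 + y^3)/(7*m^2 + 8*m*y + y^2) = (-28*m^2 - 3*m*y + y^2)/(m + y)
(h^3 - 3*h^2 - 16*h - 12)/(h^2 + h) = h - 4 - 12/h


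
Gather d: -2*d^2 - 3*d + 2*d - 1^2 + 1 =-2*d^2 - d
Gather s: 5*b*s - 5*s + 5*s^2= 5*s^2 + s*(5*b - 5)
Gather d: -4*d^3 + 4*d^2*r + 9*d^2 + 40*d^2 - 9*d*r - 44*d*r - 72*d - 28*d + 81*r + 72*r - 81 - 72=-4*d^3 + d^2*(4*r + 49) + d*(-53*r - 100) + 153*r - 153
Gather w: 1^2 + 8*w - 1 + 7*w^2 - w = 7*w^2 + 7*w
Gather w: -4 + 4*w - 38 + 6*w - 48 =10*w - 90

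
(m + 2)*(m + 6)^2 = m^3 + 14*m^2 + 60*m + 72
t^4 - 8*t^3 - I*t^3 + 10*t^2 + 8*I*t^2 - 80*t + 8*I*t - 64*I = (t - 8)*(t - 4*I)*(t + I)*(t + 2*I)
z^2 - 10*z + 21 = (z - 7)*(z - 3)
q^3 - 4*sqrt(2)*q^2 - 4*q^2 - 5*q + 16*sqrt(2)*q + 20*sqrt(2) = (q - 5)*(q + 1)*(q - 4*sqrt(2))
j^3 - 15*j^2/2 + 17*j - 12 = (j - 4)*(j - 2)*(j - 3/2)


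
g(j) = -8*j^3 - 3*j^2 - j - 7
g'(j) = -24*j^2 - 6*j - 1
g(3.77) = -482.07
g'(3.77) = -364.73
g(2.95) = -241.44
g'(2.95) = -227.56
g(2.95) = -241.44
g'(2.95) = -227.56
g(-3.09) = 203.47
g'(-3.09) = -211.61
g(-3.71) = 363.94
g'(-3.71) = -309.08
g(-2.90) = 165.78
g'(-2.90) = -185.44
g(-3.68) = 354.74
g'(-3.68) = -303.94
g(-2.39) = 87.47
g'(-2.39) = -123.75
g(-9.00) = 5591.00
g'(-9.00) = -1891.00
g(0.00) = -7.00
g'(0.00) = -1.00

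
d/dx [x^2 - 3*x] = 2*x - 3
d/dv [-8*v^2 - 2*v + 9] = -16*v - 2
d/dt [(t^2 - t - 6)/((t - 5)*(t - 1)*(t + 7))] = (-t^4 + 2*t^3 - 18*t^2 + 82*t - 257)/(t^6 + 2*t^5 - 73*t^4 - 4*t^3 + 1439*t^2 - 2590*t + 1225)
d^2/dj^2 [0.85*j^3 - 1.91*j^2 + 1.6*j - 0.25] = 5.1*j - 3.82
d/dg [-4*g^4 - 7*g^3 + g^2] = g*(-16*g^2 - 21*g + 2)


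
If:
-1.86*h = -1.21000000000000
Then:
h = 0.65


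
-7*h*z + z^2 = z*(-7*h + z)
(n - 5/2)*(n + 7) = n^2 + 9*n/2 - 35/2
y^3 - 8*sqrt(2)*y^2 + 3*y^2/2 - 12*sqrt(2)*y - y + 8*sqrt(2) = (y - 1/2)*(y + 2)*(y - 8*sqrt(2))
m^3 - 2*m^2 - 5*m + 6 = (m - 3)*(m - 1)*(m + 2)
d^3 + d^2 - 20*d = d*(d - 4)*(d + 5)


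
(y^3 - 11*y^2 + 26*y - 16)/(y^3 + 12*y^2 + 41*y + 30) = (y^3 - 11*y^2 + 26*y - 16)/(y^3 + 12*y^2 + 41*y + 30)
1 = 1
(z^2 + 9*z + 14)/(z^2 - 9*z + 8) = (z^2 + 9*z + 14)/(z^2 - 9*z + 8)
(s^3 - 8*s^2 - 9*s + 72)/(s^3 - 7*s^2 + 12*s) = (s^2 - 5*s - 24)/(s*(s - 4))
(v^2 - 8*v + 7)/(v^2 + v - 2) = (v - 7)/(v + 2)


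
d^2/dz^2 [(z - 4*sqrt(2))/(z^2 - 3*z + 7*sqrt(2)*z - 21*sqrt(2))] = 2*((z - 4*sqrt(2))*(2*z - 3 + 7*sqrt(2))^2 + 3*(-z - sqrt(2) + 1)*(z^2 - 3*z + 7*sqrt(2)*z - 21*sqrt(2)))/(z^2 - 3*z + 7*sqrt(2)*z - 21*sqrt(2))^3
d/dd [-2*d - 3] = -2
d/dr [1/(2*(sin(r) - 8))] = -cos(r)/(2*(sin(r) - 8)^2)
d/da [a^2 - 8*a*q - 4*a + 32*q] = 2*a - 8*q - 4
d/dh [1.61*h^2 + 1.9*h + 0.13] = 3.22*h + 1.9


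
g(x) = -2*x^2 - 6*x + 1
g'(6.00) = -30.00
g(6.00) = -107.00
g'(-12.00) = 42.00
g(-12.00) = -215.00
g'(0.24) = -6.96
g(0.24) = -0.56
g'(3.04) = -18.16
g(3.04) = -35.72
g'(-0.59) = -3.64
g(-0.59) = 3.84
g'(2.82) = -17.28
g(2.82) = -31.82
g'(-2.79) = 5.16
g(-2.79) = 2.17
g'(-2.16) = 2.64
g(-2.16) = 4.63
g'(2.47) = -15.88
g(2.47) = -26.02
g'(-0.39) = -4.44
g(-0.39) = 3.04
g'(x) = -4*x - 6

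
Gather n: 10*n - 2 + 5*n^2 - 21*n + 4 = 5*n^2 - 11*n + 2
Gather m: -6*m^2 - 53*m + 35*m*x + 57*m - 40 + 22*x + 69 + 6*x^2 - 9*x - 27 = -6*m^2 + m*(35*x + 4) + 6*x^2 + 13*x + 2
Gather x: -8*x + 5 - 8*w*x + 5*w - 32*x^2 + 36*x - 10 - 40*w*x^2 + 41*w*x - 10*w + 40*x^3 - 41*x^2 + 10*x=-5*w + 40*x^3 + x^2*(-40*w - 73) + x*(33*w + 38) - 5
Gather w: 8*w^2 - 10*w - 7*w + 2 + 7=8*w^2 - 17*w + 9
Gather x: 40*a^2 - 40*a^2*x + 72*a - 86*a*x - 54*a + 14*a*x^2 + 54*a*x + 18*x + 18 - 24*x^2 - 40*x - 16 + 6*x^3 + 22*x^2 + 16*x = 40*a^2 + 18*a + 6*x^3 + x^2*(14*a - 2) + x*(-40*a^2 - 32*a - 6) + 2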